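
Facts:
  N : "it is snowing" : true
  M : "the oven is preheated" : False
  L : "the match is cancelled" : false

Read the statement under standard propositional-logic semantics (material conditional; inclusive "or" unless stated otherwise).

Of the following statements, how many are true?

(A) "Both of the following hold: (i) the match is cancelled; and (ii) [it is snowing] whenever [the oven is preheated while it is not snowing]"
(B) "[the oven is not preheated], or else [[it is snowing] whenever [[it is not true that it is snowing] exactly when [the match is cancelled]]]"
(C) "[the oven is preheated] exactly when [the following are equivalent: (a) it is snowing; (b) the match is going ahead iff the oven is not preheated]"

1

(A): Formalization: L ∧ ((M ∧ ¬N) → N)

¬N = ¬T = F
M ∧ ¬N = F ∧ F = F
(M ∧ ¬N) → N = F → T = T
L ∧ ((M ∧ ¬N) → N) = F ∧ T = F
Thus (A) is false.

(B): Formalization: ¬M ∨ ((¬N ↔ L) → N)

¬M = ¬F = T
¬N = ¬T = F
¬N ↔ L = F ↔ F = T
(¬N ↔ L) → N = T → T = T
¬M ∨ ((¬N ↔ L) → N) = T ∨ T = T
So (B) is true.

(C): Formalization: M ↔ (N ↔ (¬L ↔ ¬M))

¬L = ¬F = T
¬M = ¬F = T
¬L ↔ ¬M = T ↔ T = T
N ↔ (¬L ↔ ¬M) = T ↔ T = T
M ↔ (N ↔ (¬L ↔ ¬M)) = F ↔ T = F
Hence (C) is false.

True statements: 1.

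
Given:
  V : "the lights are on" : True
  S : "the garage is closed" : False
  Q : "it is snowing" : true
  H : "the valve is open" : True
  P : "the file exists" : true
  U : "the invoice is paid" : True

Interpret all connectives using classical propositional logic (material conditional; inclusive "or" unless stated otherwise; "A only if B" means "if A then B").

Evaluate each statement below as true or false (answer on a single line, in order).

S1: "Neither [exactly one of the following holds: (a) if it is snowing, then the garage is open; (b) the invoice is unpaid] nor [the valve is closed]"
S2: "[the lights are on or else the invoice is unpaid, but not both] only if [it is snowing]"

S1 F; S2 T

S1: Formalization: ((Q -> ~S) xor ~U) nor ~H

~S = ~F = T
Q -> ~S = T -> T = T
~U = ~T = F
(Q -> ~S) xor ~U = T xor F = T
~H = ~T = F
((Q -> ~S) xor ~U) nor ~H = T nor F = F
So S1 is false.

S2: Formalization: (V xor ~U) -> Q

~U = ~T = F
V xor ~U = T xor F = T
(V xor ~U) -> Q = T -> T = T
Thus S2 is true.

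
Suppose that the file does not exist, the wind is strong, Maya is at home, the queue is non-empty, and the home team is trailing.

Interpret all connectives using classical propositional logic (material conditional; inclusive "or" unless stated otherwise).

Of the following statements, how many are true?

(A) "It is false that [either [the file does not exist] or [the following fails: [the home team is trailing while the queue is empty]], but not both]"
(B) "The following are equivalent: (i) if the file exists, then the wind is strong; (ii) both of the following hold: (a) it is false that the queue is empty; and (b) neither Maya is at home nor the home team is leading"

1

Let P = "the file exists" (F), U = "the home team is leading" (F), S = "the queue is empty" (F), Q = "the wind is strong" (T), R = "Maya is at home" (T).

(A): Parsed as ¬(¬P ⊕ ¬(¬U ∧ S))

¬P = ¬F = T
¬U = ¬F = T
¬U ∧ S = T ∧ F = F
¬(¬U ∧ S) = ¬F = T
¬P ⊕ ¬(¬U ∧ S) = T ⊕ T = F
¬(¬P ⊕ ¬(¬U ∧ S)) = ¬F = T
Thus (A) is true.

(B): This is (P → Q) ↔ (¬S ∧ (R ↓ U)).

P → Q = F → T = T
¬S = ¬F = T
R ↓ U = T ↓ F = F
¬S ∧ (R ↓ U) = T ∧ F = F
(P → Q) ↔ (¬S ∧ (R ↓ U)) = T ↔ F = F
Hence (B) is false.

Count: 1.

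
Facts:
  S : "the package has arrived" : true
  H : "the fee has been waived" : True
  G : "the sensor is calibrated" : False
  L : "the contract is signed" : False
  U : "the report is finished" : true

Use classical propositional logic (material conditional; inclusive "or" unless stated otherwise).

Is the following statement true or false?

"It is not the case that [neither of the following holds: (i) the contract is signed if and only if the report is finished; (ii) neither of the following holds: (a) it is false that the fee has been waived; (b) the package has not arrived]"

Formalization: ~((L <-> U) nor (~H nor ~S))

L <-> U = F <-> T = F
~H = ~T = F
~S = ~T = F
~H nor ~S = F nor F = T
(L <-> U) nor (~H nor ~S) = F nor T = F
~((L <-> U) nor (~H nor ~S)) = ~F = T

true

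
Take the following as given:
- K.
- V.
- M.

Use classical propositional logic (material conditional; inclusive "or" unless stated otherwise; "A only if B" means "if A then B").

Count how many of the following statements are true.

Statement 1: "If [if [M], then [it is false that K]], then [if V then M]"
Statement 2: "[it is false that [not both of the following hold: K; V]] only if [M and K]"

Statement 1: Parsed as (M → ¬K) → (V → M)

¬K = ¬T = F
M → ¬K = T → F = F
V → M = T → T = T
(M → ¬K) → (V → M) = F → T = T
Thus Statement 1 is true.

Statement 2: This is ¬(K ↑ V) → (M ∧ K).

K ↑ V = T ↑ T = F
¬(K ↑ V) = ¬F = T
M ∧ K = T ∧ T = T
¬(K ↑ V) → (M ∧ K) = T → T = T
So Statement 2 is true.

2 of the 2 statements are true.

2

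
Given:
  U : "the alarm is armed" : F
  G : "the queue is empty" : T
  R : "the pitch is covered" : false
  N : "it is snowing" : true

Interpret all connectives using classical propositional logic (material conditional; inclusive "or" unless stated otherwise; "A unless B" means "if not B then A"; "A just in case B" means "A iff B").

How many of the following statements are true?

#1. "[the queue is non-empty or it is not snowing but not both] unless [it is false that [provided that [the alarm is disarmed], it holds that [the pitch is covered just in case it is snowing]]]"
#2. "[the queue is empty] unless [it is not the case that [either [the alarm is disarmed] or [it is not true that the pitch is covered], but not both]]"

2

#1: In symbols: (~G xor ~N) | ~(~U -> (R <-> N))

~G = ~T = F
~N = ~T = F
~G xor ~N = F xor F = F
~U = ~F = T
R <-> N = F <-> T = F
~U -> (R <-> N) = T -> F = F
~(~U -> (R <-> N)) = ~F = T
(~G xor ~N) | ~(~U -> (R <-> N)) = F | T = T
Thus #1 is true.

#2: In symbols: G | ~(~U xor ~R)

~U = ~F = T
~R = ~F = T
~U xor ~R = T xor T = F
~(~U xor ~R) = ~F = T
G | ~(~U xor ~R) = T | T = T
Hence #2 is true.

Count: 2.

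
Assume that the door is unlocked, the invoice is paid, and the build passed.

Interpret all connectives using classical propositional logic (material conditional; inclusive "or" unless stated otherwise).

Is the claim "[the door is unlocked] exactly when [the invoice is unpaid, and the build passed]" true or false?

The statement is false.

Let M = "the door is locked" (F), Q = "the invoice is paid" (T), W = "the build passed" (T).
In symbols: ¬M ↔ (¬Q ∧ W)

¬M = ¬F = T
¬Q = ¬T = F
¬Q ∧ W = F ∧ T = F
¬M ↔ (¬Q ∧ W) = T ↔ F = F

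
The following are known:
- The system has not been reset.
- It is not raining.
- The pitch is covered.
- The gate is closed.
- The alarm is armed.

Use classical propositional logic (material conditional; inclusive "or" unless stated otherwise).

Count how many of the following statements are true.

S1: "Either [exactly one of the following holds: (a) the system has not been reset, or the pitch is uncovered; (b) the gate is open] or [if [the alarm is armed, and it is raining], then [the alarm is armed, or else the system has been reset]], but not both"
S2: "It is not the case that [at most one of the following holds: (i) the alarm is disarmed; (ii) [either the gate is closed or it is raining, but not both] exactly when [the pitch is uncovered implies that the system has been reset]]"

Let D = "the system has been reset" (F), Q = "the pitch is covered" (T), H = "the gate is open" (F), R = "the alarm is armed" (T), M = "it is raining" (F).

S1: In symbols: ((¬D ∨ ¬Q) ⊕ H) ⊕ ((R ∧ M) → (R ∨ D))

¬D = ¬F = T
¬Q = ¬T = F
¬D ∨ ¬Q = T ∨ F = T
(¬D ∨ ¬Q) ⊕ H = T ⊕ F = T
R ∧ M = T ∧ F = F
R ∨ D = T ∨ F = T
(R ∧ M) → (R ∨ D) = F → T = T
((¬D ∨ ¬Q) ⊕ H) ⊕ ((R ∧ M) → (R ∨ D)) = T ⊕ T = F
Hence S1 is false.

S2: In symbols: ¬(¬R ↑ ((¬H ⊕ M) ↔ (¬Q → D)))

¬R = ¬T = F
¬H = ¬F = T
¬H ⊕ M = T ⊕ F = T
¬Q = ¬T = F
¬Q → D = F → F = T
(¬H ⊕ M) ↔ (¬Q → D) = T ↔ T = T
¬R ↑ ((¬H ⊕ M) ↔ (¬Q → D)) = F ↑ T = T
¬(¬R ↑ ((¬H ⊕ M) ↔ (¬Q → D))) = ¬T = F
So S2 is false.

0 of the 2 statements are true (none).

0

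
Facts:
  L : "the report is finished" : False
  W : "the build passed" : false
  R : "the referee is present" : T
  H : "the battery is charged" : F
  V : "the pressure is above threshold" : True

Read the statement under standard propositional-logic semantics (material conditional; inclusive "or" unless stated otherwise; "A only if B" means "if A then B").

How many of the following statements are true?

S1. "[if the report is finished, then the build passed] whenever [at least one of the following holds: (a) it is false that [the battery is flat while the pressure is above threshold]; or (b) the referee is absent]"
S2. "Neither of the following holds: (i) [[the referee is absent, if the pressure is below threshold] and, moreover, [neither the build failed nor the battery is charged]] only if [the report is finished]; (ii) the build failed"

1

S1: Parsed as (¬(¬H ∧ V) ∨ ¬R) → (L → W)

¬H = ¬F = T
¬H ∧ V = T ∧ T = T
¬(¬H ∧ V) = ¬T = F
¬R = ¬T = F
¬(¬H ∧ V) ∨ ¬R = F ∨ F = F
L → W = F → F = T
(¬(¬H ∧ V) ∨ ¬R) → (L → W) = F → T = T
Hence S1 is true.

S2: This is (((¬V → ¬R) ∧ (¬W ↓ H)) → L) ↓ ¬W.

¬V = ¬T = F
¬R = ¬T = F
¬V → ¬R = F → F = T
¬W = ¬F = T
¬W ↓ H = T ↓ F = F
(¬V → ¬R) ∧ (¬W ↓ H) = T ∧ F = F
((¬V → ¬R) ∧ (¬W ↓ H)) → L = F → F = T
¬W = ¬F = T
(((¬V → ¬R) ∧ (¬W ↓ H)) → L) ↓ ¬W = T ↓ T = F
Hence S2 is false.

Count: 1.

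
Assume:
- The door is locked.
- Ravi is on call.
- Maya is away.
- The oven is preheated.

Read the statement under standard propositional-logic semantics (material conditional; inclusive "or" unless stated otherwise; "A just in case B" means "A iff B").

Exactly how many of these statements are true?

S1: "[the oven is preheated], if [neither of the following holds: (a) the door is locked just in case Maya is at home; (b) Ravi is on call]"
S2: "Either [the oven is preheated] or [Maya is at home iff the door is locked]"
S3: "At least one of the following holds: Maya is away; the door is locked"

Let P = "the door is locked" (T), N = "Maya is at home" (F), K = "Ravi is on call" (T), S = "the oven is preheated" (T).

S1: Parsed as ((P <-> N) nor K) -> S

P <-> N = T <-> F = F
(P <-> N) nor K = F nor T = F
((P <-> N) nor K) -> S = F -> T = T
So S1 is true.

S2: This is S | (N <-> P).

N <-> P = F <-> T = F
S | (N <-> P) = T | F = T
Hence S2 is true.

S3: In symbols: ~N | P

~N = ~F = T
~N | P = T | T = T
So S3 is true.

3 of the 3 statements are true (S1, S2, S3).

3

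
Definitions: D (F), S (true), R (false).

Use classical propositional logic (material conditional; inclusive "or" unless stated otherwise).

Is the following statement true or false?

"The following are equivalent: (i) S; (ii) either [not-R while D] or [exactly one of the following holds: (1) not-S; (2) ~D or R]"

The statement is true.

In symbols: S <-> ((~R & D) | (~S xor (~D | R)))

~R = ~F = T
~R & D = T & F = F
~S = ~T = F
~D = ~F = T
~D | R = T | F = T
~S xor (~D | R) = F xor T = T
(~R & D) | (~S xor (~D | R)) = F | T = T
S <-> ((~R & D) | (~S xor (~D | R))) = T <-> T = T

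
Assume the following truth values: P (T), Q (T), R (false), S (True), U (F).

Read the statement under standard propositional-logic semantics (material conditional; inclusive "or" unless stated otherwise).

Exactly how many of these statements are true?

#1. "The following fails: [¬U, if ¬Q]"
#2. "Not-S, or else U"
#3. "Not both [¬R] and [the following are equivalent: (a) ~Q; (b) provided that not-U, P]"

#1: This is not (not Q -> not U).

not Q = not True = False
not U = not False = True
not Q -> not U = False -> True = True
not (not Q -> not U) = not True = False
So #1 is false.

#2: This is not S or U.

not S = not True = False
not S or U = False or False = False
Thus #2 is false.

#3: Formalization: not R nand (not Q iff (not U -> P))

not R = not False = True
not Q = not True = False
not U = not False = True
not U -> P = True -> True = True
not Q iff (not U -> P) = False iff True = False
not R nand (not Q iff (not U -> P)) = True nand False = True
Thus #3 is true.

True statements: 1.

1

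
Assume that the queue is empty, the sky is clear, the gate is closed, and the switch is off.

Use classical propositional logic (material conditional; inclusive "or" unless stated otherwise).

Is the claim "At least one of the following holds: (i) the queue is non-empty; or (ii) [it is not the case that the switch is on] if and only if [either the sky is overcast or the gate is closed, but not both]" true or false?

Let P = "the queue is empty" (T), S = "the switch is on" (F), Q = "the sky is overcast" (F), R = "the gate is open" (F).
Formalization: ~P | (~S <-> (Q xor ~R))

~P = ~T = F
~S = ~F = T
~R = ~F = T
Q xor ~R = F xor T = T
~S <-> (Q xor ~R) = T <-> T = T
~P | (~S <-> (Q xor ~R)) = F | T = T

True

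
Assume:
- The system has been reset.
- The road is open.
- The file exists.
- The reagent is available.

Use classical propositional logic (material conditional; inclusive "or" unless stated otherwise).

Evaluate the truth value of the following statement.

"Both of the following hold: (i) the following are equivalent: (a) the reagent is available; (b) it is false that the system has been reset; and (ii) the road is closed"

The statement is false.

Let V = "the reagent is available" (T), D = "the system has been reset" (T), Q = "the road is closed" (F).
This is (V <-> ~D) & Q.

~D = ~T = F
V <-> ~D = T <-> F = F
(V <-> ~D) & Q = F & F = F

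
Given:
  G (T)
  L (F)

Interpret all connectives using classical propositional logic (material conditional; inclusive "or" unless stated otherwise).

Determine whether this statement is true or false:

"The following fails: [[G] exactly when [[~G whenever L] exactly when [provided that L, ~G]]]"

False.

Values: G=T, L=F.
Parsed as ¬(G ↔ ((L → ¬G) ↔ (L → ¬G)))

¬G = ¬T = F
L → ¬G = F → F = T
¬G = ¬T = F
L → ¬G = F → F = T
(L → ¬G) ↔ (L → ¬G) = T ↔ T = T
G ↔ ((L → ¬G) ↔ (L → ¬G)) = T ↔ T = T
¬(G ↔ ((L → ¬G) ↔ (L → ¬G))) = ¬T = F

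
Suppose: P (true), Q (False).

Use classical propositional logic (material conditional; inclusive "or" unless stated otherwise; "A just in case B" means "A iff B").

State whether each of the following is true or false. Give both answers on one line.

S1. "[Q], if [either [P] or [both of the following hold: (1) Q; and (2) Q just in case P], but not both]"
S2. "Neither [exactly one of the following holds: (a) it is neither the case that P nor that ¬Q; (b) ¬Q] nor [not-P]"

S1 false, S2 false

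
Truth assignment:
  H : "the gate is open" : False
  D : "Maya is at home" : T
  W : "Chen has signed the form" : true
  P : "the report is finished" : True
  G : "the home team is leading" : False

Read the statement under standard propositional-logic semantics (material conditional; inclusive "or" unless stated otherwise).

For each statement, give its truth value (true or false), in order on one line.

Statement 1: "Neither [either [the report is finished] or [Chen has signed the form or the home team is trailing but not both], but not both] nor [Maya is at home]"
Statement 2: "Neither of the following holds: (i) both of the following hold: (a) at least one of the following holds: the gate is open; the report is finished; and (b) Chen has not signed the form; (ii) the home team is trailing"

Statement 1: This is (P ⊕ (W ⊕ ¬G)) ↓ D.

¬G = ¬F = T
W ⊕ ¬G = T ⊕ T = F
P ⊕ (W ⊕ ¬G) = T ⊕ F = T
(P ⊕ (W ⊕ ¬G)) ↓ D = T ↓ T = F
Thus Statement 1 is false.

Statement 2: In symbols: ((H ∨ P) ∧ ¬W) ↓ ¬G

H ∨ P = F ∨ T = T
¬W = ¬T = F
(H ∨ P) ∧ ¬W = T ∧ F = F
¬G = ¬F = T
((H ∨ P) ∧ ¬W) ↓ ¬G = F ↓ T = F
Hence Statement 2 is false.

Statement 1 False / Statement 2 False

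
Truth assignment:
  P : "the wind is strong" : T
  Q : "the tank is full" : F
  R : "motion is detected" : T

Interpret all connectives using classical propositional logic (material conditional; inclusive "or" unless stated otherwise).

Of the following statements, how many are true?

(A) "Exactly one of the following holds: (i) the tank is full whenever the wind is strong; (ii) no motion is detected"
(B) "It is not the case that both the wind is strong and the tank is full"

1

(A): This is (P → Q) ⊕ ¬R.

P → Q = T → F = F
¬R = ¬T = F
(P → Q) ⊕ ¬R = F ⊕ F = F
Thus (A) is false.

(B): Parsed as P ↑ Q

P ↑ Q = T ↑ F = T
So (B) is true.

True statements: 1 ((B)).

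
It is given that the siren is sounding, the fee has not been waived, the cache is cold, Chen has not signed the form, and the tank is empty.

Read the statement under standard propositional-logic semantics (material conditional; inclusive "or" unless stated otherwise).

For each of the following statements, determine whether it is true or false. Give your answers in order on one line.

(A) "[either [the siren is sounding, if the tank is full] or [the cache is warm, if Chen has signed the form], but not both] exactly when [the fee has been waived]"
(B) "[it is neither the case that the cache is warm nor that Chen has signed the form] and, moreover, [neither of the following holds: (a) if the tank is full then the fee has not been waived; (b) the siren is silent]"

(A) true / (B) false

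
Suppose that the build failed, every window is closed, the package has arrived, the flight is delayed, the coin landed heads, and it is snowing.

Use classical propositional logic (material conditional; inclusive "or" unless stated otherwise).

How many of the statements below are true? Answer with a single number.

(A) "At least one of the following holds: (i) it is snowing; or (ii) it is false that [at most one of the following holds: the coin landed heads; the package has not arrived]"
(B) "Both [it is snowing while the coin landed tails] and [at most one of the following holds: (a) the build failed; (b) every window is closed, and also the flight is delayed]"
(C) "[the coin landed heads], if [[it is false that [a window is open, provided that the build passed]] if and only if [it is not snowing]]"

Let H = "it is snowing" (True), S = "the coin landed heads" (True), K = "the package has arrived" (True), W = "the build passed" (False), M = "a window is open" (False), G = "the flight is delayed" (True).

(A): In symbols: H or not (S nand not K)

not K = not True = False
S nand not K = True nand False = True
not (S nand not K) = not True = False
H or not (S nand not K) = True or False = True
Hence (A) is true.

(B): In symbols: (H and not S) and (not W nand (not M and G))

not S = not True = False
H and not S = True and False = False
not W = not False = True
not M = not False = True
not M and G = True and True = True
not W nand (not M and G) = True nand True = False
(H and not S) and (not W nand (not M and G)) = False and False = False
Hence (B) is false.

(C): Parsed as (not (W -> M) iff not H) -> S

W -> M = False -> False = True
not (W -> M) = not True = False
not H = not True = False
not (W -> M) iff not H = False iff False = True
(not (W -> M) iff not H) -> S = True -> True = True
Hence (C) is true.

2 of the 3 statements are true ((A), (C)).

2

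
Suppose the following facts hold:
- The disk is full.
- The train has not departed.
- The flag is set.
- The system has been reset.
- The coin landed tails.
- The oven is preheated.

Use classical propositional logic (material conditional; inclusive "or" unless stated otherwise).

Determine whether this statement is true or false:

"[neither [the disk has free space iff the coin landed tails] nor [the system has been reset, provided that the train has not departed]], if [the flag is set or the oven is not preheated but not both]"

False.

Let R = "the flag is set" (True), V = "the oven is preheated" (True), P = "the disk is full" (True), U = "the coin landed heads" (False), Q = "the train has departed" (False), S = "the system has been reset" (True).
Parsed as (R xor not V) -> ((not P iff not U) nor (not Q -> S))

not V = not True = False
R xor not V = True xor False = True
not P = not True = False
not U = not False = True
not P iff not U = False iff True = False
not Q = not False = True
not Q -> S = True -> True = True
(not P iff not U) nor (not Q -> S) = False nor True = False
(R xor not V) -> ((not P iff not U) nor (not Q -> S)) = True -> False = False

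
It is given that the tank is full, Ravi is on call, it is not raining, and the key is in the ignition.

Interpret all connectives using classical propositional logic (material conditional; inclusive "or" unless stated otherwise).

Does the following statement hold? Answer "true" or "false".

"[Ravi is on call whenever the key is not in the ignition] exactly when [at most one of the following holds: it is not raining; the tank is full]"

Let S = "the key is in the ignition" (True), Q = "Ravi is on call" (True), R = "it is raining" (False), P = "the tank is full" (True).
Formalization: (not S -> Q) iff (not R nand P)

not S = not True = False
not S -> Q = False -> True = True
not R = not False = True
not R nand P = True nand True = False
(not S -> Q) iff (not R nand P) = True iff False = False

false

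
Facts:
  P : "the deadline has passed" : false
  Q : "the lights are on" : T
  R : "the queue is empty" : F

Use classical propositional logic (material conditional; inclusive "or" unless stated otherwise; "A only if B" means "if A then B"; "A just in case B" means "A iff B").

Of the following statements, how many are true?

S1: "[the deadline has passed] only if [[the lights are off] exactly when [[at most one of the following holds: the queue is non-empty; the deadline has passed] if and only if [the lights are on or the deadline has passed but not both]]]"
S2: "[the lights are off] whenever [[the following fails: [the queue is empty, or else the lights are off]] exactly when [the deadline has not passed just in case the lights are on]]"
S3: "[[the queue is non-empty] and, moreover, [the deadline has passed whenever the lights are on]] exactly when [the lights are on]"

1

S1: Formalization: P → (¬Q ↔ ((¬R ↑ P) ↔ (Q ⊕ P)))

¬Q = ¬T = F
¬R = ¬F = T
¬R ↑ P = T ↑ F = T
Q ⊕ P = T ⊕ F = T
(¬R ↑ P) ↔ (Q ⊕ P) = T ↔ T = T
¬Q ↔ ((¬R ↑ P) ↔ (Q ⊕ P)) = F ↔ T = F
P → (¬Q ↔ ((¬R ↑ P) ↔ (Q ⊕ P))) = F → F = T
Hence S1 is true.

S2: In symbols: (¬(R ∨ ¬Q) ↔ (¬P ↔ Q)) → ¬Q

¬Q = ¬T = F
R ∨ ¬Q = F ∨ F = F
¬(R ∨ ¬Q) = ¬F = T
¬P = ¬F = T
¬P ↔ Q = T ↔ T = T
¬(R ∨ ¬Q) ↔ (¬P ↔ Q) = T ↔ T = T
¬Q = ¬T = F
(¬(R ∨ ¬Q) ↔ (¬P ↔ Q)) → ¬Q = T → F = F
Thus S2 is false.

S3: In symbols: (¬R ∧ (Q → P)) ↔ Q

¬R = ¬F = T
Q → P = T → F = F
¬R ∧ (Q → P) = T ∧ F = F
(¬R ∧ (Q → P)) ↔ Q = F ↔ T = F
Hence S3 is false.

True statements: 1 (S1).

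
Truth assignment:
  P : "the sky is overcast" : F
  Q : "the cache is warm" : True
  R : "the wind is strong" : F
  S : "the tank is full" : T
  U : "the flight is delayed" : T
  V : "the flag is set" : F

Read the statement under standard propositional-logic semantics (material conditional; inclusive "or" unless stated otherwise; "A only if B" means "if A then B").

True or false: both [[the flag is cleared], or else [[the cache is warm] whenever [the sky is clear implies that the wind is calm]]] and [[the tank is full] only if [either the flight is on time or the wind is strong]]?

false

Values: V=False, P=False, R=False, Q=True, S=True, U=True.
In symbols: (not V or ((not P -> not R) -> Q)) and (S -> (not U or R))

not V = not False = True
not P = not False = True
not R = not False = True
not P -> not R = True -> True = True
(not P -> not R) -> Q = True -> True = True
not V or ((not P -> not R) -> Q) = True or True = True
not U = not True = False
not U or R = False or False = False
S -> (not U or R) = True -> False = False
(not V or ((not P -> not R) -> Q)) and (S -> (not U or R)) = True and False = False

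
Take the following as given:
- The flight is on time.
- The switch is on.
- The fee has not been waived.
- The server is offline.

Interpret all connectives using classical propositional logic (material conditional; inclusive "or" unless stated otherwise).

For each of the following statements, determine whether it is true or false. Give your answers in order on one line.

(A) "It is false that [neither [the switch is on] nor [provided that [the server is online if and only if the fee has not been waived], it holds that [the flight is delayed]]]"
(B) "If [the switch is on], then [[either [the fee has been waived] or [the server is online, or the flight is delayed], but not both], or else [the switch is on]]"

(A) true, (B) true

Let Q = "the switch is on" (T), S = "the server is online" (F), R = "the fee has been waived" (F), P = "the flight is delayed" (F).

(A): In symbols: ¬(Q ↓ ((S ↔ ¬R) → P))

¬R = ¬F = T
S ↔ ¬R = F ↔ T = F
(S ↔ ¬R) → P = F → F = T
Q ↓ ((S ↔ ¬R) → P) = T ↓ T = F
¬(Q ↓ ((S ↔ ¬R) → P)) = ¬F = T
Hence (A) is true.

(B): Formalization: Q → ((R ⊕ (S ∨ P)) ∨ Q)

S ∨ P = F ∨ F = F
R ⊕ (S ∨ P) = F ⊕ F = F
(R ⊕ (S ∨ P)) ∨ Q = F ∨ T = T
Q → ((R ⊕ (S ∨ P)) ∨ Q) = T → T = T
Hence (B) is true.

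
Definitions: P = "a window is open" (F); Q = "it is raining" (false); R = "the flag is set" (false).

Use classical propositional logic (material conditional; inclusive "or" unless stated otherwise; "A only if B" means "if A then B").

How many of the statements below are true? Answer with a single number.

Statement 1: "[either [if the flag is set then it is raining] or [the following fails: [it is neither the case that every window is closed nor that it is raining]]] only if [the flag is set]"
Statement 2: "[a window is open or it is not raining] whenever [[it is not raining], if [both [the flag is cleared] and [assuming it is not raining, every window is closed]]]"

1

Statement 1: This is ((R -> Q) | ~(~P nor Q)) -> R.

R -> Q = F -> F = T
~P = ~F = T
~P nor Q = T nor F = F
~(~P nor Q) = ~F = T
(R -> Q) | ~(~P nor Q) = T | T = T
((R -> Q) | ~(~P nor Q)) -> R = T -> F = F
So Statement 1 is false.

Statement 2: Parsed as ((~R & (~Q -> ~P)) -> ~Q) -> (P | ~Q)

~R = ~F = T
~Q = ~F = T
~P = ~F = T
~Q -> ~P = T -> T = T
~R & (~Q -> ~P) = T & T = T
~Q = ~F = T
(~R & (~Q -> ~P)) -> ~Q = T -> T = T
~Q = ~F = T
P | ~Q = F | T = T
((~R & (~Q -> ~P)) -> ~Q) -> (P | ~Q) = T -> T = T
Hence Statement 2 is true.

1 of the 2 statements is true.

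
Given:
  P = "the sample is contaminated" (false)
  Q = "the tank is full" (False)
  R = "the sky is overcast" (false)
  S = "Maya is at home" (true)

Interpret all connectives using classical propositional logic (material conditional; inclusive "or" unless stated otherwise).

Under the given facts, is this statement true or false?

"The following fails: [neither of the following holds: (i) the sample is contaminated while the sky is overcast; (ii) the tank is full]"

False

This is not ((P and R) nor Q).

P and R = False and False = False
(P and R) nor Q = False nor False = True
not ((P and R) nor Q) = not True = False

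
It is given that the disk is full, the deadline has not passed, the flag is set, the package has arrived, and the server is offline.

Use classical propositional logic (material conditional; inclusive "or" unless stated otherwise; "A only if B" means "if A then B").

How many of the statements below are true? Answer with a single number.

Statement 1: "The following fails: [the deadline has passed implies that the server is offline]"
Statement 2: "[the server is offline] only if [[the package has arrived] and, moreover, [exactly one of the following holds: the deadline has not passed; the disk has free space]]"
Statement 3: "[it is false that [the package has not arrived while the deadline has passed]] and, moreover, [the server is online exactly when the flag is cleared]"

Let Q = "the deadline has passed" (F), U = "the server is online" (F), S = "the package has arrived" (T), P = "the disk is full" (T), R = "the flag is set" (T).

Statement 1: This is ~(Q -> ~U).

~U = ~F = T
Q -> ~U = F -> T = T
~(Q -> ~U) = ~T = F
Hence Statement 1 is false.

Statement 2: Formalization: ~U -> (S & (~Q xor ~P))

~U = ~F = T
~Q = ~F = T
~P = ~T = F
~Q xor ~P = T xor F = T
S & (~Q xor ~P) = T & T = T
~U -> (S & (~Q xor ~P)) = T -> T = T
Thus Statement 2 is true.

Statement 3: This is ~(~S & Q) & (U <-> ~R).

~S = ~T = F
~S & Q = F & F = F
~(~S & Q) = ~F = T
~R = ~T = F
U <-> ~R = F <-> F = T
~(~S & Q) & (U <-> ~R) = T & T = T
Thus Statement 3 is true.

True statements: 2.

2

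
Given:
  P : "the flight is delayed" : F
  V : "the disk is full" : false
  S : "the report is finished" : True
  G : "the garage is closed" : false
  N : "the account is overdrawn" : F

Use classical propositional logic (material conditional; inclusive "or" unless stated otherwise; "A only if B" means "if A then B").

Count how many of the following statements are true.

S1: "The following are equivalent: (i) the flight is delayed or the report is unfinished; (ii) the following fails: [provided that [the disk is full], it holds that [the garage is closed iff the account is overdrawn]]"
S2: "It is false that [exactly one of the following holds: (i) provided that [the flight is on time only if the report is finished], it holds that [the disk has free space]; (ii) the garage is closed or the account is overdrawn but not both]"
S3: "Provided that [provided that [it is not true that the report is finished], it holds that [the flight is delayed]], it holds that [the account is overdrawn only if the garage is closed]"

2

S1: Formalization: (P ∨ ¬S) ↔ ¬(V → (G ↔ N))

¬S = ¬T = F
P ∨ ¬S = F ∨ F = F
G ↔ N = F ↔ F = T
V → (G ↔ N) = F → T = T
¬(V → (G ↔ N)) = ¬T = F
(P ∨ ¬S) ↔ ¬(V → (G ↔ N)) = F ↔ F = T
Hence S1 is true.

S2: This is ¬(((¬P → S) → ¬V) ⊕ (G ⊕ N)).

¬P = ¬F = T
¬P → S = T → T = T
¬V = ¬F = T
(¬P → S) → ¬V = T → T = T
G ⊕ N = F ⊕ F = F
((¬P → S) → ¬V) ⊕ (G ⊕ N) = T ⊕ F = T
¬(((¬P → S) → ¬V) ⊕ (G ⊕ N)) = ¬T = F
So S2 is false.

S3: Formalization: (¬S → P) → (N → G)

¬S = ¬T = F
¬S → P = F → F = T
N → G = F → F = T
(¬S → P) → (N → G) = T → T = T
So S3 is true.

True statements: 2.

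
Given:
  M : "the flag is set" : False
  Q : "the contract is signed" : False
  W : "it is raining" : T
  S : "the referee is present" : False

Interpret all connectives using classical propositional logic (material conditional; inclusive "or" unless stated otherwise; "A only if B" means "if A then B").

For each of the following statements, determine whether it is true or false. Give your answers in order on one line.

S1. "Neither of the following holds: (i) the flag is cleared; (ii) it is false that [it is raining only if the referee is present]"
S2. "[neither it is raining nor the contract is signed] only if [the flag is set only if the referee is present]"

S1 F / S2 T

S1: Parsed as not M nor not (W -> S)

not M = not False = True
W -> S = True -> False = False
not (W -> S) = not False = True
not M nor not (W -> S) = True nor True = False
Hence S1 is false.

S2: Formalization: (W nor Q) -> (M -> S)

W nor Q = True nor False = False
M -> S = False -> False = True
(W nor Q) -> (M -> S) = False -> True = True
So S2 is true.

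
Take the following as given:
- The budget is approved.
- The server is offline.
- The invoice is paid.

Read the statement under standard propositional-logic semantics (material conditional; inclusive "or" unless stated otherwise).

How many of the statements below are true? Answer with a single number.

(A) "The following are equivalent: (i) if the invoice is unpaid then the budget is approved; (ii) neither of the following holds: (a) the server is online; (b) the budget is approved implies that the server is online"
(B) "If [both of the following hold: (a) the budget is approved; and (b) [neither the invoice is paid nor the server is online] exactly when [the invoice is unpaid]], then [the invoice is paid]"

Let R = "the invoice is paid" (True), L = "the budget is approved" (True), P = "the server is online" (False).

(A): Parsed as (not R -> L) iff (P nor (L -> P))

not R = not True = False
not R -> L = False -> True = True
L -> P = True -> False = False
P nor (L -> P) = False nor False = True
(not R -> L) iff (P nor (L -> P)) = True iff True = True
So (A) is true.

(B): This is (L and ((R nor P) iff not R)) -> R.

R nor P = True nor False = False
not R = not True = False
(R nor P) iff not R = False iff False = True
L and ((R nor P) iff not R) = True and True = True
(L and ((R nor P) iff not R)) -> R = True -> True = True
Thus (B) is true.

2 of the 2 statements are true ((A), (B)).

2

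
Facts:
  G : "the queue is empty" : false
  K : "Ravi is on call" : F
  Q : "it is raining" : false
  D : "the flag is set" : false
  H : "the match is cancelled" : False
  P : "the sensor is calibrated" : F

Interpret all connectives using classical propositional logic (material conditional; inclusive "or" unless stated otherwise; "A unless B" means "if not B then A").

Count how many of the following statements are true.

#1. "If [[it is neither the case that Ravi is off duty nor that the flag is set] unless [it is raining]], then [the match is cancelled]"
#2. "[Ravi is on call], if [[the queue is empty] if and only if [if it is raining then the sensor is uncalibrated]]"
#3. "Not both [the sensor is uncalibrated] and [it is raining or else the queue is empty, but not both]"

#1: In symbols: ((not K nor D) or Q) -> H

not K = not False = True
not K nor D = True nor False = False
(not K nor D) or Q = False or False = False
((not K nor D) or Q) -> H = False -> False = True
Thus #1 is true.

#2: This is (G iff (Q -> not P)) -> K.

not P = not False = True
Q -> not P = False -> True = True
G iff (Q -> not P) = False iff True = False
(G iff (Q -> not P)) -> K = False -> False = True
Thus #2 is true.

#3: Parsed as not P nand (Q xor G)

not P = not False = True
Q xor G = False xor False = False
not P nand (Q xor G) = True nand False = True
Thus #3 is true.

3 of the 3 statements are true (#1, #2, #3).

3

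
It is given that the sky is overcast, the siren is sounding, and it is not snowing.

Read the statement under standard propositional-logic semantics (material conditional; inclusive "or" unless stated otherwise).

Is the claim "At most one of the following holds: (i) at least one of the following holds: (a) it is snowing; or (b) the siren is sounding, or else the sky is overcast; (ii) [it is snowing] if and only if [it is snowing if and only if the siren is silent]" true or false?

Let U = "it is snowing" (F), P = "the siren is sounding" (T), V = "the sky is overcast" (T).
This is (U ∨ (P ∨ V)) ↑ (U ↔ (U ↔ ¬P)).

P ∨ V = T ∨ T = T
U ∨ (P ∨ V) = F ∨ T = T
¬P = ¬T = F
U ↔ ¬P = F ↔ F = T
U ↔ (U ↔ ¬P) = F ↔ T = F
(U ∨ (P ∨ V)) ↑ (U ↔ (U ↔ ¬P)) = T ↑ F = T

true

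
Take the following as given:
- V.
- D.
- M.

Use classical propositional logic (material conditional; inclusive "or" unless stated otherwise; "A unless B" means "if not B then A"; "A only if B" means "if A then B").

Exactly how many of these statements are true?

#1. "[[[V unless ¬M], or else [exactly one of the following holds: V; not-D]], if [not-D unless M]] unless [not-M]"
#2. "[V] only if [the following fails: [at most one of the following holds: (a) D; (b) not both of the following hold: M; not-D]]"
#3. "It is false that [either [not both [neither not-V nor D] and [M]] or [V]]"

2

#1: Formalization: ((not D or M) -> ((V or not M) or (V xor not D))) or not M

not D = not True = False
not D or M = False or True = True
not M = not True = False
V or not M = True or False = True
not D = not True = False
V xor not D = True xor False = True
(V or not M) or (V xor not D) = True or True = True
(not D or M) -> ((V or not M) or (V xor not D)) = True -> True = True
not M = not True = False
((not D or M) -> ((V or not M) or (V xor not D))) or not M = True or False = True
Hence #1 is true.

#2: In symbols: V -> not (D nand (M nand not D))

not D = not True = False
M nand not D = True nand False = True
D nand (M nand not D) = True nand True = False
not (D nand (M nand not D)) = not False = True
V -> not (D nand (M nand not D)) = True -> True = True
Hence #2 is true.

#3: Parsed as not (((not V nor D) nand M) or V)

not V = not True = False
not V nor D = False nor True = False
(not V nor D) nand M = False nand True = True
((not V nor D) nand M) or V = True or True = True
not (((not V nor D) nand M) or V) = not True = False
So #3 is false.

True statements: 2 (#1, #2).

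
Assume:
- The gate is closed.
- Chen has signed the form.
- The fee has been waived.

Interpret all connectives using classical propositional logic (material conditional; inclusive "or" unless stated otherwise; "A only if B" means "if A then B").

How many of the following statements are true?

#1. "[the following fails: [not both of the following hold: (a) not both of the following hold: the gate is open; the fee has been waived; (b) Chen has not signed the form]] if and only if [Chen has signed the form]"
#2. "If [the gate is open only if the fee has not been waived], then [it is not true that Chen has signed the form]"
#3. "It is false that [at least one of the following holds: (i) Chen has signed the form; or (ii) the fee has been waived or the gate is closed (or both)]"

0

Let P = "the gate is open" (F), R = "the fee has been waived" (T), Q = "Chen has signed the form" (T).

#1: This is ¬((P ↑ R) ↑ ¬Q) ↔ Q.

P ↑ R = F ↑ T = T
¬Q = ¬T = F
(P ↑ R) ↑ ¬Q = T ↑ F = T
¬((P ↑ R) ↑ ¬Q) = ¬T = F
¬((P ↑ R) ↑ ¬Q) ↔ Q = F ↔ T = F
So #1 is false.

#2: Formalization: (P → ¬R) → ¬Q

¬R = ¬T = F
P → ¬R = F → F = T
¬Q = ¬T = F
(P → ¬R) → ¬Q = T → F = F
Thus #2 is false.

#3: In symbols: ¬(Q ∨ (R ∨ ¬P))

¬P = ¬F = T
R ∨ ¬P = T ∨ T = T
Q ∨ (R ∨ ¬P) = T ∨ T = T
¬(Q ∨ (R ∨ ¬P)) = ¬T = F
Thus #3 is false.

True statements: 0 (none).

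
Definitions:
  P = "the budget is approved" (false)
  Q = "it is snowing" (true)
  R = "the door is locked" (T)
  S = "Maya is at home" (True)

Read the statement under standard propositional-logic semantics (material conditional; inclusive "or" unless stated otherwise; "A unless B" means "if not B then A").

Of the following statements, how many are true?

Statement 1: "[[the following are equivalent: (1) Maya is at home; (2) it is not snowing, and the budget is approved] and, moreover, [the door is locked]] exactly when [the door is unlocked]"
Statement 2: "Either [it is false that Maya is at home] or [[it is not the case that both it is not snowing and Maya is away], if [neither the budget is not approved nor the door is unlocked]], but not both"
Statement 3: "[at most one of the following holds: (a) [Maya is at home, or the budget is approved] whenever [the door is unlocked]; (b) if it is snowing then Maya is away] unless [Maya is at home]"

3

Statement 1: Parsed as ((S iff (not Q and P)) and R) iff not R

not Q = not True = False
not Q and P = False and False = False
S iff (not Q and P) = True iff False = False
(S iff (not Q and P)) and R = False and True = False
not R = not True = False
((S iff (not Q and P)) and R) iff not R = False iff False = True
Hence Statement 1 is true.

Statement 2: In symbols: not S xor ((not P nor not R) -> (not Q nand not S))

not S = not True = False
not P = not False = True
not R = not True = False
not P nor not R = True nor False = False
not Q = not True = False
not S = not True = False
not Q nand not S = False nand False = True
(not P nor not R) -> (not Q nand not S) = False -> True = True
not S xor ((not P nor not R) -> (not Q nand not S)) = False xor True = True
Hence Statement 2 is true.

Statement 3: Formalization: ((not R -> (S or P)) nand (Q -> not S)) or S

not R = not True = False
S or P = True or False = True
not R -> (S or P) = False -> True = True
not S = not True = False
Q -> not S = True -> False = False
(not R -> (S or P)) nand (Q -> not S) = True nand False = True
((not R -> (S or P)) nand (Q -> not S)) or S = True or True = True
Hence Statement 3 is true.

True statements: 3.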